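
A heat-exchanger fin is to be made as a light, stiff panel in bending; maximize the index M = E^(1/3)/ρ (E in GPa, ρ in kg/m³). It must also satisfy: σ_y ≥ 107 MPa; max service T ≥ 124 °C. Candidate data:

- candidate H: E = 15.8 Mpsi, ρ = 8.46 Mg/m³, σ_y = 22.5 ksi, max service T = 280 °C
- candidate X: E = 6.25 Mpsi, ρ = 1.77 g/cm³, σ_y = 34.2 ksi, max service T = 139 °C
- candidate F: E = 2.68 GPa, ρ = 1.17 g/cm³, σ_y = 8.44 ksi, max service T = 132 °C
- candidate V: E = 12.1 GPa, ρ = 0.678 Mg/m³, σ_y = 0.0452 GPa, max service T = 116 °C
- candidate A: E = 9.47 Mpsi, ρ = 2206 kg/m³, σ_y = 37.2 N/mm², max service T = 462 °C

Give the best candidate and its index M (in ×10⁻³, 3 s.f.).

Screen on constraints: σ_y ≥ 107 MPa; max service T ≥ 124 °C. Survivors: candidate H, candidate X.
Putting every candidate on a common basis:
  candidate H: E = 108.9 GPa, ρ = 8460 kg/m³
  candidate X: E = 43.09 GPa, ρ = 1770 kg/m³
  candidate X: M = 1.98×10⁻³
  candidate H: M = 0.565×10⁻³
Candidate X ranks first.

candidate X, M = 1.98×10⁻³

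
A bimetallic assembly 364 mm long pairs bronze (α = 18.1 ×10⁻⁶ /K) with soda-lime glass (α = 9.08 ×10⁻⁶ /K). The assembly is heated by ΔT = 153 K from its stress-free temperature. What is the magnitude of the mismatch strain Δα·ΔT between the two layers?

1.38×10⁻³

Δα = |18.1 − 9.08|×10⁻⁶/K = 9.02×10⁻⁶/K.
Mismatch strain = Δα·ΔT = 9.02×10⁻⁶ × 153.0 = 1.38×10⁻³.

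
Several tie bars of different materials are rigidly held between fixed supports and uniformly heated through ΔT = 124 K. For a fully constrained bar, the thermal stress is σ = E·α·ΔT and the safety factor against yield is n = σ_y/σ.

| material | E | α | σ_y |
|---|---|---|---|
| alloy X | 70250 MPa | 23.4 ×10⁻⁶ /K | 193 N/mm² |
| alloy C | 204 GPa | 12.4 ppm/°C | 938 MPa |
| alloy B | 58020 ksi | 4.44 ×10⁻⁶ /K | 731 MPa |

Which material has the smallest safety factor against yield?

alloy X

Per material, after unit conversion:
  alloy X: E = 70.25, α = 23.4, σ_y = 193.0 → σ = 204 MPa, n = 0.947
  alloy C: E = 204.0, α = 12.4, σ_y = 938.0 → σ = 314 MPa, n = 2.99
  alloy B: E = 400.0, α = 4.44, σ_y = 731.0 → σ = 220 MPa, n = 3.32
Alloy X has the lowest safety factor, n = 0.947.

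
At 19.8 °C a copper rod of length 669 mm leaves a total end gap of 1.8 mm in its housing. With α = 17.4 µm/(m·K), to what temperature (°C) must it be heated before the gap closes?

α·L₀·ΔT = 1.8 mm ⇒ ΔT = 1.8 / (17.4×10⁻⁶ × 669.0) = 154.6 K.
T = 19.8 + 154.6 = 174.4 °C.

174 °C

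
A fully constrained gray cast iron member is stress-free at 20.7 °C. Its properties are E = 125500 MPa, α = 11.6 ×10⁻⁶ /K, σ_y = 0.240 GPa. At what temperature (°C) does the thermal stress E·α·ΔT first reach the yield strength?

E = 125500 MPa = 125.5 GPa.
σ_y = 0.240 GPa = 240.0 MPa.
E·α·ΔT = 240.0 MPa ⇒ ΔT = 240.0 / (125.5×10³ × 11.6×10⁻⁶) = 164.9 K.
T = 20.7 + 164.9 = 185.6 °C.

186 °C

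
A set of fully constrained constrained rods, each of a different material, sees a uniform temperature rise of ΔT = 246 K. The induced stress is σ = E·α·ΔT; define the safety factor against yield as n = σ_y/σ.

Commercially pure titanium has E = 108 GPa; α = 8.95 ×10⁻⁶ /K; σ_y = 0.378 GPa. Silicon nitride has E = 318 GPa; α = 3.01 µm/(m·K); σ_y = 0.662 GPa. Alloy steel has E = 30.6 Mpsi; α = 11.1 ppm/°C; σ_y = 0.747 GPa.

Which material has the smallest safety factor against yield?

Converting E to GPa, α to ×10⁻⁶/K, σ_y to MPa, then σ and n for each:
  commercially pure titanium: E = 108.0, α = 8.95, σ_y = 378.0 → σ = 238 MPa, n = 1.59
  silicon nitride: E = 318.0, α = 3.01, σ_y = 662.0 → σ = 235 MPa, n = 2.81
  alloy steel: E = 211.0, α = 11.1, σ_y = 747.0 → σ = 576 MPa, n = 1.30
The minimum is alloy steel at n = 1.30.

alloy steel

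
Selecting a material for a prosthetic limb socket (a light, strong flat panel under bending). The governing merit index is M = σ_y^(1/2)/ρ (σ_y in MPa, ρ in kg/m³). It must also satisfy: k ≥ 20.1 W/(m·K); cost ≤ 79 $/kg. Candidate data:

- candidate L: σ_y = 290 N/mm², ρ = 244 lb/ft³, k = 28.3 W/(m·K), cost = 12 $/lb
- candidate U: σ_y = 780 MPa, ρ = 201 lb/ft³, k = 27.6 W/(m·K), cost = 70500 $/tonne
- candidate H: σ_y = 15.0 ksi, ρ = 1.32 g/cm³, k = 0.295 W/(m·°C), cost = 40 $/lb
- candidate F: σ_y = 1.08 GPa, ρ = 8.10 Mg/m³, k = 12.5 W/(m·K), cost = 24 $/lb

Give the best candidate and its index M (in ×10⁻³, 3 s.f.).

Screen on constraints: k ≥ 20.1 W/(m·K); cost ≤ 79 $/kg. Survivors: candidate L, candidate U.
In SI units:
  candidate L: σ_y = 290.0 MPa, ρ = 3909 kg/m³
  candidate U: σ_y = 780.0 MPa, ρ = 3220 kg/m³
  candidate U: M = 8.67×10⁻³
  candidate L: M = 4.36×10⁻³
Highest index: candidate U.

candidate U, M = 8.67×10⁻³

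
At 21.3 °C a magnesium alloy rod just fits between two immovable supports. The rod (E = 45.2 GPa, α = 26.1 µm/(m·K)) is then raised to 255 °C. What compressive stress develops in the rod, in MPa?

ΔT = 233.7 K. Constrained thermal stress σ = E·α·ΔT = 45.20×10³ MPa × 26.1×10⁻⁶ × 233.7 = 276 MPa (compressive).

276 MPa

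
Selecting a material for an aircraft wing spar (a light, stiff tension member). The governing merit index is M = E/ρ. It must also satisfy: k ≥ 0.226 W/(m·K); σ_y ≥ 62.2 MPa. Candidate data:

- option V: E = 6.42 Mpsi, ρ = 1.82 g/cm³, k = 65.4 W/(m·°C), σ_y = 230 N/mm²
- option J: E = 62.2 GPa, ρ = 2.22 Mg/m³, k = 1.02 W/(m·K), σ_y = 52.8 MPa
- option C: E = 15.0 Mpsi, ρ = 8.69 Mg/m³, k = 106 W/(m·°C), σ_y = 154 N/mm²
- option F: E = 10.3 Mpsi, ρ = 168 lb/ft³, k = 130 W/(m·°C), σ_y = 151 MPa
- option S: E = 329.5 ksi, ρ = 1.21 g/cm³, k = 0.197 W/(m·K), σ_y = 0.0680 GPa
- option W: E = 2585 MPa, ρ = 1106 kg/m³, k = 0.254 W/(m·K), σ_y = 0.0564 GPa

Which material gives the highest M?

Screen on constraints: k ≥ 0.226 W/(m·K); σ_y ≥ 62.2 MPa. Survivors: option V, option C, option F.
In SI units:
  option V: E = 44.26 GPa, ρ = 1820 kg/m³
  option C: E = 103.4 GPa, ρ = 8690 kg/m³
  option F: E = 71.02 GPa, ρ = 2691 kg/m³
  option F: M = 26.4 MN·m/kg
  option V: M = 24.3 MN·m/kg
  option C: M = 11.9 MN·m/kg
Option F has the largest M.

option F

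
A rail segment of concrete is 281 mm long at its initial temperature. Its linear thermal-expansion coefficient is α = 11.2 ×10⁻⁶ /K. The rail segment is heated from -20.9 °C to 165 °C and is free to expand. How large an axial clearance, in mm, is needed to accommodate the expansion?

ΔT = 165 − (-20.9) = 185.9 K.
ΔL = α·L₀·ΔT = 11.2×10⁻⁶ × 281 mm × 185.9 K = 0.585 mm.

0.585 mm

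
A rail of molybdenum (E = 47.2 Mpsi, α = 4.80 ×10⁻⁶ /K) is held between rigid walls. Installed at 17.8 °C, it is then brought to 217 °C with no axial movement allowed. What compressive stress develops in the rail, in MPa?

311 MPa

E = 47.2 Mpsi = 325.4 GPa.
ΔT = 199.2 K. Constrained thermal stress σ = E·α·ΔT = 325.4×10³ MPa × 4.80×10⁻⁶ × 199.2 = 311 MPa (compressive).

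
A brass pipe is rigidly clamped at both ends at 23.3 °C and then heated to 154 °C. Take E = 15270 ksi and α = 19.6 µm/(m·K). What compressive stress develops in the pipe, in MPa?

E = 15270 ksi = 105.3 GPa.
ΔT = 130.7 K. Constrained thermal stress σ = E·α·ΔT = 105.3×10³ MPa × 19.6×10⁻⁶ × 130.7 = 270 MPa (compressive).

270 MPa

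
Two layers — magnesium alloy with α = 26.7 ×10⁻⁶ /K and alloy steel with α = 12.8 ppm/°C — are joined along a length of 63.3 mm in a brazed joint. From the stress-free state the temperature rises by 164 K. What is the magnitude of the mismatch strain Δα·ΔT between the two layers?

2.28×10⁻³

Δα = |26.7 − 12.8|×10⁻⁶/K = 13.9×10⁻⁶/K.
Mismatch strain = Δα·ΔT = 13.9×10⁻⁶ × 164.0 = 2.28×10⁻³.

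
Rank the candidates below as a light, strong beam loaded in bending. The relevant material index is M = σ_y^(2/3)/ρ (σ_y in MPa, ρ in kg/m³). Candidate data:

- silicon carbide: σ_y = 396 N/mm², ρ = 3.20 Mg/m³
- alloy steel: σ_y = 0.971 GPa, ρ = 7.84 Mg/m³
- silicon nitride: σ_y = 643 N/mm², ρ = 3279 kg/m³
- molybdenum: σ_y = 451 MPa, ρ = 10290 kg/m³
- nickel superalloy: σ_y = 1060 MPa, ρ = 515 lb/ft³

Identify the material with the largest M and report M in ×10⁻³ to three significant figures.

silicon nitride, M = 22.7×10⁻³

Convert each candidate to consistent units, then evaluate M:
  silicon carbide: σ_y = 396.0 MPa, ρ = 3200 kg/m³
  alloy steel: σ_y = 971.0 MPa, ρ = 7840 kg/m³
  silicon nitride: σ_y = 643.0 MPa, ρ = 3279 kg/m³
  molybdenum: σ_y = 451.0 MPa, ρ = 10290 kg/m³
  nickel superalloy: σ_y = 1060 MPa, ρ = 8250 kg/m³
  silicon nitride: M = 22.7×10⁻³
  silicon carbide: M = 16.9×10⁻³
  nickel superalloy: M = 12.6×10⁻³
  alloy steel: M = 12.5×10⁻³
  molybdenum: M = 5.72×10⁻³
Highest index: silicon nitride.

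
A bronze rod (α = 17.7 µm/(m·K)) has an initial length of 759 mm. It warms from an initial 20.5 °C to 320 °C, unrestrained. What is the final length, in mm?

763.02 mm

ΔT = 320 − 20.5 = 299.5 K.
ΔL = α·L₀·ΔT = 17.7×10⁻⁶ × 759 mm × 299.5 K = 4.02 mm.
L = L₀ + ΔL = 759 + 4.02 = 763.02 mm.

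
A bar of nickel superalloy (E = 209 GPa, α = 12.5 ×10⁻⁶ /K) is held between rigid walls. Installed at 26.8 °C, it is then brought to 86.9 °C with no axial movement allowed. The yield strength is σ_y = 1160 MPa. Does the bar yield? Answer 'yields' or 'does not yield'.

does not yield

ΔT = 60.10 K. Constrained thermal stress σ = E·α·ΔT = 209.0×10³ MPa × 12.5×10⁻⁶ × 60.10 = 157 MPa (compressive).
Compare to σ_y = 1160 MPa: σ < σ_y, so it does not yield.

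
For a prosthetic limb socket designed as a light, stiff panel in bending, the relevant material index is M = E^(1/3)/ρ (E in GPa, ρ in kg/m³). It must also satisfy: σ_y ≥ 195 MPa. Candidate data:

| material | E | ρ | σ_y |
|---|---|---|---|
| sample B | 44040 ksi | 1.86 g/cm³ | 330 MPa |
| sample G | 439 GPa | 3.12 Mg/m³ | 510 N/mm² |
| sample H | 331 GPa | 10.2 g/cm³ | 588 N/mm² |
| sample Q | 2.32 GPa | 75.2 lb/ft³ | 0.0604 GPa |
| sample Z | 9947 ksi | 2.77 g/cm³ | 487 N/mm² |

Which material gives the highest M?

Screen on constraints: σ_y ≥ 195 MPa. Survivors: sample B, sample G, sample H, sample Z.
In SI units:
  sample B: E = 303.6 GPa, ρ = 1860 kg/m³
  sample G: E = 439.0 GPa, ρ = 3120 kg/m³
  sample H: E = 331.0 GPa, ρ = 10200 kg/m³
  sample Z: E = 68.58 GPa, ρ = 2770 kg/m³
  sample B: M = 3.61×10⁻³
  sample G: M = 2.44×10⁻³
  sample Z: M = 1.48×10⁻³
  sample H: M = 0.678×10⁻³
Sample B ranks first.

sample B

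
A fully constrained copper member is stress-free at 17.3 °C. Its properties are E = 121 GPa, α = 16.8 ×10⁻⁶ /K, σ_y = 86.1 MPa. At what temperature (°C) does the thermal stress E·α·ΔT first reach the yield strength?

59.7 °C

E·α·ΔT = 86.10 MPa ⇒ ΔT = 86.10 / (121.0×10³ × 16.8×10⁻⁶) = 42.36 K.
T = 17.3 + 42.36 = 59.66 °C.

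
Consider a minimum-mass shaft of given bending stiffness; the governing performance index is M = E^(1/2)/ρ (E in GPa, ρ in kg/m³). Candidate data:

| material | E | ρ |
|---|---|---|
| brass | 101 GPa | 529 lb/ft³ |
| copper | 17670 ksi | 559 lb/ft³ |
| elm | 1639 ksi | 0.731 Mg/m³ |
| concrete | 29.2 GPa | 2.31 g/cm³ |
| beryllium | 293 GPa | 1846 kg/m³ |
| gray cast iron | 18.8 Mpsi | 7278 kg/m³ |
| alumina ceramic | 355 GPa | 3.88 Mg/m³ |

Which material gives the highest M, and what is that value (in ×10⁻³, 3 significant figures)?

Normalizing units and computing the index:
  brass: E = 101.0 GPa, ρ = 8474 kg/m³
  copper: E = 121.8 GPa, ρ = 8954 kg/m³
  elm: E = 11.30 GPa, ρ = 731.0 kg/m³
  concrete: E = 29.20 GPa, ρ = 2310 kg/m³
  beryllium: E = 293.0 GPa, ρ = 1846 kg/m³
  gray cast iron: E = 129.6 GPa, ρ = 7278 kg/m³
  alumina ceramic: E = 355.0 GPa, ρ = 3880 kg/m³
  beryllium: M = 9.27×10⁻³
  alumina ceramic: M = 4.86×10⁻³
  elm: M = 4.60×10⁻³
  concrete: M = 2.34×10⁻³
  gray cast iron: M = 1.56×10⁻³
  copper: M = 1.23×10⁻³
  brass: M = 1.19×10⁻³
The maximum is for beryllium.

beryllium, M = 9.27×10⁻³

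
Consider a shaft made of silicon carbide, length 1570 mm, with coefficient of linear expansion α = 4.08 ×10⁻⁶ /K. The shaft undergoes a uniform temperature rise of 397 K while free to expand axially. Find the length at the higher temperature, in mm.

ΔL = α·L₀·ΔT = 4.08×10⁻⁶ × 1570 mm × 397.0 K = 2.54 mm.
L = L₀ + ΔL = 1570 + 2.54 = 1572.5 mm.

1572.5 mm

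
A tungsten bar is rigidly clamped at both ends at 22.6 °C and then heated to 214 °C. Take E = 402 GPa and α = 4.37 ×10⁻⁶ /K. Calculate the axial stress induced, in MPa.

336 MPa

ΔT = 191.4 K. Constrained thermal stress σ = E·α·ΔT = 402.0×10³ MPa × 4.37×10⁻⁶ × 191.4 = 336 MPa (compressive).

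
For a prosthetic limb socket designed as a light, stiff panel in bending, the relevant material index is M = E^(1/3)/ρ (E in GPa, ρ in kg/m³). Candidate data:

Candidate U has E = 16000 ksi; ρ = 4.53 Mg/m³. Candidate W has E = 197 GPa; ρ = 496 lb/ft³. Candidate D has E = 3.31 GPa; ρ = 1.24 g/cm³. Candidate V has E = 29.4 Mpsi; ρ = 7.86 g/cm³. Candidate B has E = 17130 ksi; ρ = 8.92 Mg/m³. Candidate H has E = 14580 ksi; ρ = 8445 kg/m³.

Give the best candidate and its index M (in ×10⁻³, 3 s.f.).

Convert each candidate to consistent units, then evaluate M:
  candidate U: E = 110.3 GPa, ρ = 4530 kg/m³
  candidate W: E = 197.0 GPa, ρ = 7945 kg/m³
  candidate D: E = 3.310 GPa, ρ = 1240 kg/m³
  candidate V: E = 202.7 GPa, ρ = 7860 kg/m³
  candidate B: E = 118.1 GPa, ρ = 8920 kg/m³
  candidate H: E = 100.5 GPa, ρ = 8445 kg/m³
  candidate D: M = 1.20×10⁻³
  candidate U: M = 1.06×10⁻³
  candidate V: M = 0.747×10⁻³
  candidate W: M = 0.732×10⁻³
  candidate H: M = 0.551×10⁻³
  candidate B: M = 0.550×10⁻³
Candidate D has the largest M.

candidate D, M = 1.20×10⁻³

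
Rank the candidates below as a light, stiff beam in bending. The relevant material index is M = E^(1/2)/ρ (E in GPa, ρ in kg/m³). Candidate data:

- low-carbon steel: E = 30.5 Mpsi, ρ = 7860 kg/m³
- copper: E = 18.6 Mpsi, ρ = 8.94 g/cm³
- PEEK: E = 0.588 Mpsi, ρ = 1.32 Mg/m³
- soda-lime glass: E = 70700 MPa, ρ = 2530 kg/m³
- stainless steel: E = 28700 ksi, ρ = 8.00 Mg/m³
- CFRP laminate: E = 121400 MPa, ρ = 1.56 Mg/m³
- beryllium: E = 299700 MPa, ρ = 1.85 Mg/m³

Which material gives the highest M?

Convert each candidate to consistent units, then evaluate M:
  low-carbon steel: E = 210.3 GPa, ρ = 7860 kg/m³
  copper: E = 128.2 GPa, ρ = 8940 kg/m³
  PEEK: E = 4.054 GPa, ρ = 1320 kg/m³
  soda-lime glass: E = 70.70 GPa, ρ = 2530 kg/m³
  stainless steel: E = 197.9 GPa, ρ = 8000 kg/m³
  CFRP laminate: E = 121.4 GPa, ρ = 1560 kg/m³
  beryllium: E = 299.7 GPa, ρ = 1850 kg/m³
  beryllium: M = 9.36×10⁻³
  CFRP laminate: M = 7.06×10⁻³
  soda-lime glass: M = 3.32×10⁻³
  low-carbon steel: M = 1.84×10⁻³
  stainless steel: M = 1.76×10⁻³
  PEEK: M = 1.53×10⁻³
  copper: M = 1.27×10⁻³
Highest index: beryllium.

beryllium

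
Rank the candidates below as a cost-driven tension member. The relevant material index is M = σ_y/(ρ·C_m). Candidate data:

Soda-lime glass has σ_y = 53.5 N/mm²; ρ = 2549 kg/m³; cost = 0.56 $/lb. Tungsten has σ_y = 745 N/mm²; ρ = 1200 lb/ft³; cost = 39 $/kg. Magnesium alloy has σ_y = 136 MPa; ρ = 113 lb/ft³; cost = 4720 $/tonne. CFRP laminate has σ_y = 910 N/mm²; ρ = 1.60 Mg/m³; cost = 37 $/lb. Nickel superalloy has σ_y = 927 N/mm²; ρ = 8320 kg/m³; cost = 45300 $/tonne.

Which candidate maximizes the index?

soda-lime glass

Convert each candidate to consistent units, then evaluate M:
  soda-lime glass: σ_y = 53.50 MPa, ρ = 2549 kg/m³, cost = 1.235 $/kg
  tungsten: σ_y = 745.0 MPa, ρ = 19220 kg/m³, cost = 39.00 $/kg
  magnesium alloy: σ_y = 136.0 MPa, ρ = 1810 kg/m³, cost = 4.720 $/kg
  CFRP laminate: σ_y = 910.0 MPa, ρ = 1600 kg/m³, cost = 81.57 $/kg
  nickel superalloy: σ_y = 927.0 MPa, ρ = 8320 kg/m³, cost = 45.30 $/kg
  soda-lime glass: M = 17.0 kN·m per $
  magnesium alloy: M = 15.9 kN·m per $
  CFRP laminate: M = 6.97 kN·m per $
  nickel superalloy: M = 2.46 kN·m per $
  tungsten: M = 0.994 kN·m per $
Highest index: soda-lime glass.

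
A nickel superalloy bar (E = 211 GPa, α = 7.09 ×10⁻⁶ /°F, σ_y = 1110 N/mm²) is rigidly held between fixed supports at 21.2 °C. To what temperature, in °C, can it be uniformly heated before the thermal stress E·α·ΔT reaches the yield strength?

α = 7.09×10⁻⁶/°F × 9/5 = 12.8×10⁻⁶/K.
σ_y = 1110 N/mm² = 1110 MPa.
E·α·ΔT = 1110 MPa ⇒ ΔT = 1110 / (211.0×10³ × 12.8×10⁻⁶) = 412.2 K.
T = 21.2 + 412.2 = 433.4 °C.

433 °C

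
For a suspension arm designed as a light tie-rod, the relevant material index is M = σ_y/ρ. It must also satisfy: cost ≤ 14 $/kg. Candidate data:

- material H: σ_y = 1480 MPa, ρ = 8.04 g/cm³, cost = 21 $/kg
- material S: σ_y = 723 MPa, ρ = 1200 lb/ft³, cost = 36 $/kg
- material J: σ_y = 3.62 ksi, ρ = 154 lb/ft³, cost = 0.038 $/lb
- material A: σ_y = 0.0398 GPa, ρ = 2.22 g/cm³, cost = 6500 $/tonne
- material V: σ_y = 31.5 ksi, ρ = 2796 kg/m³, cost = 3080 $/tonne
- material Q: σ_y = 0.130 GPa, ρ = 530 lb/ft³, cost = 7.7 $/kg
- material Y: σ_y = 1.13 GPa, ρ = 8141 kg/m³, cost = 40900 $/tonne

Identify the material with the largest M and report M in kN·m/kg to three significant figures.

Screen on constraints: cost ≤ 14 $/kg. Survivors: material J, material A, material V, material Q.
In SI units:
  material J: σ_y = 24.96 MPa, ρ = 2467 kg/m³
  material A: σ_y = 39.80 MPa, ρ = 2220 kg/m³
  material V: σ_y = 217.2 MPa, ρ = 2796 kg/m³
  material Q: σ_y = 130.0 MPa, ρ = 8490 kg/m³
  material V: M = 77.7 kN·m/kg
  material A: M = 17.9 kN·m/kg
  material Q: M = 15.3 kN·m/kg
  material J: M = 10.1 kN·m/kg
Material V has the largest M.

material V, M = 77.7 kN·m/kg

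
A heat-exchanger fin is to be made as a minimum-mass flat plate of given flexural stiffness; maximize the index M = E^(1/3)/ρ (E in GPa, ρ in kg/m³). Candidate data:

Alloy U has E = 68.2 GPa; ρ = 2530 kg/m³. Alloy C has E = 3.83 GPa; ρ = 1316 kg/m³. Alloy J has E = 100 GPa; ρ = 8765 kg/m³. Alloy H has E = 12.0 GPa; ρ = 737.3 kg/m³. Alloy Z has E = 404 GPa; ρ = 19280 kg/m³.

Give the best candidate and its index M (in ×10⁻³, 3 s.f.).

alloy H, M = 3.11×10⁻³

Computing M directly (units already consistent):
  alloy H: M = 3.11×10⁻³
  alloy U: M = 1.61×10⁻³
  alloy C: M = 1.19×10⁻³
  alloy J: M = 0.530×10⁻³
  alloy Z: M = 0.383×10⁻³
Highest index: alloy H.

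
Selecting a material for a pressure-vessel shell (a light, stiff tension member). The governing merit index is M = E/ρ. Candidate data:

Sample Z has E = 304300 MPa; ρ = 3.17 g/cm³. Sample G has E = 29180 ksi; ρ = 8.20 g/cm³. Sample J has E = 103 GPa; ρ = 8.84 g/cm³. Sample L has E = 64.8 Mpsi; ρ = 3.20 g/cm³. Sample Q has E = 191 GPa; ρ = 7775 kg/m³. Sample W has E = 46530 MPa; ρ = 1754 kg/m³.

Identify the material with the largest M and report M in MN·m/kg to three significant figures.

sample L, M = 140 MN·m/kg

Putting every candidate on a common basis:
  sample Z: E = 304.3 GPa, ρ = 3170 kg/m³
  sample G: E = 201.2 GPa, ρ = 8200 kg/m³
  sample J: E = 103.0 GPa, ρ = 8840 kg/m³
  sample L: E = 446.8 GPa, ρ = 3200 kg/m³
  sample Q: E = 191.0 GPa, ρ = 7775 kg/m³
  sample W: E = 46.53 GPa, ρ = 1754 kg/m³
  sample L: M = 140 MN·m/kg
  sample Z: M = 96.0 MN·m/kg
  sample W: M = 26.5 MN·m/kg
  sample Q: M = 24.6 MN·m/kg
  sample G: M = 24.5 MN·m/kg
  sample J: M = 11.7 MN·m/kg
Highest index: sample L.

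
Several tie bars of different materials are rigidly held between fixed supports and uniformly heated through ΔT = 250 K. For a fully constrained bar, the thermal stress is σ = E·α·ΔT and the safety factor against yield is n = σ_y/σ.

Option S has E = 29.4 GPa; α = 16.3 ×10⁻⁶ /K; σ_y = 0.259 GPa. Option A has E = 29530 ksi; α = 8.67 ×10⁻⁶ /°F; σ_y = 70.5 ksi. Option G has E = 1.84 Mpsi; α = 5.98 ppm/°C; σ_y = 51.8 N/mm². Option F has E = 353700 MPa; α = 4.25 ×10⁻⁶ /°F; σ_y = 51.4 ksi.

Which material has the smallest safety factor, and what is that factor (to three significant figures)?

With everything in SI (GPa, ×10⁻⁶/K, MPa):
  option S: E = 29.40, α = 16.3, σ_y = 259.0 → σ = 120 MPa, n = 2.16
  option A: E = 203.6, α = 15.6, σ_y = 486.1 → σ = 794 MPa, n = 0.612
  option G: E = 12.69, α = 5.98, σ_y = 51.80 → σ = 19.0 MPa, n = 2.73
  option F: E = 353.7, α = 7.65, σ_y = 354.4 → σ = 676 MPa, n = 0.524
Smallest n: option F with n = 0.524.

option F, n = 0.524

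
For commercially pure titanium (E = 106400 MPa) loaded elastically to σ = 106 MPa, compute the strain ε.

9.96×10⁻⁴

E = 106400 MPa = 106.4 GPa = 106400 MPa.
ε = σ/E = 106 / 106400 = 9.96×10⁻⁴.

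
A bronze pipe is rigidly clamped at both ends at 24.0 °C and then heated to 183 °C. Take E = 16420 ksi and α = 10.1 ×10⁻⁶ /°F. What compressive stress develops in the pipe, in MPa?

327 MPa

E = 16420 ksi = 113.2 GPa.
α = 10.1×10⁻⁶/°F × 9/5 = 18.2×10⁻⁶/K.
ΔT = 159.0 K. Constrained thermal stress σ = E·α·ΔT = 113.2×10³ MPa × 18.2×10⁻⁶ × 159.0 = 327 MPa (compressive).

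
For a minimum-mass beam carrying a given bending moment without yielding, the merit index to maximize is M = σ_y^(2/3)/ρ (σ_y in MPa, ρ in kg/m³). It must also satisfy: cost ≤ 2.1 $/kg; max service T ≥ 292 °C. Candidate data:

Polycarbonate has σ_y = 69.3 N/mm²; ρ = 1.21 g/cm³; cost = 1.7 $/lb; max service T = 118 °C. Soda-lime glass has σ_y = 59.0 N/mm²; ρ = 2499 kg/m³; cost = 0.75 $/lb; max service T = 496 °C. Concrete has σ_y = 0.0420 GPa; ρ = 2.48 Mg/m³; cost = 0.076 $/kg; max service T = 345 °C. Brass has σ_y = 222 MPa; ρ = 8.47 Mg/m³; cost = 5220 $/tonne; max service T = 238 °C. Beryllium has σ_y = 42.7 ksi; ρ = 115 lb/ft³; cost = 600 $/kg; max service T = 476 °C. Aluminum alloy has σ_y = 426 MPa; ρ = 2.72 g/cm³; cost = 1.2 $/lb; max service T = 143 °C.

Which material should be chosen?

Screen on constraints: cost ≤ 2.1 $/kg; max service T ≥ 292 °C. Survivors: soda-lime glass, concrete.
Putting every candidate on a common basis:
  soda-lime glass: σ_y = 59.00 MPa, ρ = 2499 kg/m³
  concrete: σ_y = 42.00 MPa, ρ = 2480 kg/m³
  soda-lime glass: M = 6.06×10⁻³
  concrete: M = 4.87×10⁻³
Highest index: soda-lime glass.

soda-lime glass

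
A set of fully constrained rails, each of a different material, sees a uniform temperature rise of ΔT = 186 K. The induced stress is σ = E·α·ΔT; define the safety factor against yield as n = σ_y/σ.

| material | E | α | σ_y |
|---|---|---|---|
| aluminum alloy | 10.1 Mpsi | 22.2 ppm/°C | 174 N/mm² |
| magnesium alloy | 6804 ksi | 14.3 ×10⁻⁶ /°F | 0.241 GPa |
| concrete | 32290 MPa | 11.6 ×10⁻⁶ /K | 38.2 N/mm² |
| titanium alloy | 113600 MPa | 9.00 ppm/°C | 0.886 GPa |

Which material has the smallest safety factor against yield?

concrete

With everything in SI (GPa, ×10⁻⁶/K, MPa):
  aluminum alloy: E = 69.64, α = 22.2, σ_y = 174.0 → σ = 288 MPa, n = 0.605
  magnesium alloy: E = 46.91, α = 25.7, σ_y = 241.0 → σ = 225 MPa, n = 1.07
  concrete: E = 32.29, α = 11.6, σ_y = 38.20 → σ = 69.7 MPa, n = 0.548
  titanium alloy: E = 113.6, α = 9.00, σ_y = 886.0 → σ = 190 MPa, n = 4.66
The minimum is concrete at n = 0.548.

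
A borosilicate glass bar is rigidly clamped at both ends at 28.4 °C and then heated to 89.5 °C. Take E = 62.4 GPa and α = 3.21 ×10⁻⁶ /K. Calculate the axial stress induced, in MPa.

12.2 MPa

ΔT = 61.10 K. Constrained thermal stress σ = E·α·ΔT = 62.40×10³ MPa × 3.21×10⁻⁶ × 61.10 = 12.2 MPa (compressive).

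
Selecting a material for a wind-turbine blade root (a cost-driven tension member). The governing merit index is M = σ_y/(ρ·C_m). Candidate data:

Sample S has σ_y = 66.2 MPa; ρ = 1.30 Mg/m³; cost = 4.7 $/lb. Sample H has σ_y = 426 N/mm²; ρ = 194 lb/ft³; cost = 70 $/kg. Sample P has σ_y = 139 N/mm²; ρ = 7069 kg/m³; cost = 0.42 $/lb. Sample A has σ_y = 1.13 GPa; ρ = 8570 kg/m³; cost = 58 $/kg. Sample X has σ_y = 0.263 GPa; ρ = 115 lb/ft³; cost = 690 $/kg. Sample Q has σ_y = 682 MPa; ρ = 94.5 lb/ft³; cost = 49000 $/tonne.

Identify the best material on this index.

sample P

Normalizing units and computing the index:
  sample S: σ_y = 66.20 MPa, ρ = 1300 kg/m³, cost = 10.36 $/kg
  sample H: σ_y = 426.0 MPa, ρ = 3108 kg/m³, cost = 70.00 $/kg
  sample P: σ_y = 139.0 MPa, ρ = 7069 kg/m³, cost = 0.9259 $/kg
  sample A: σ_y = 1130 MPa, ρ = 8570 kg/m³, cost = 58.00 $/kg
  sample X: σ_y = 263.0 MPa, ρ = 1842 kg/m³, cost = 690.0 $/kg
  sample Q: σ_y = 682.0 MPa, ρ = 1514 kg/m³, cost = 49.00 $/kg
  sample P: M = 21.2 kN·m per $
  sample Q: M = 9.19 kN·m per $
  sample S: M = 4.91 kN·m per $
  sample A: M = 2.27 kN·m per $
  sample H: M = 1.96 kN·m per $
  sample X: M = 0.207 kN·m per $
Sample P has the largest M.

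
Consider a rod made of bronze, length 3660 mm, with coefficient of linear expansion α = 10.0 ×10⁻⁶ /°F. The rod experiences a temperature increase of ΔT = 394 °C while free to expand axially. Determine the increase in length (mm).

Convert α: 10.0×10⁻⁶/°F × (9/5) = 18.0×10⁻⁶/K.
ΔL = α·L₀·ΔT = 18.0×10⁻⁶ × 3660 mm × 394.0 K = 26.0 mm.

26.0 mm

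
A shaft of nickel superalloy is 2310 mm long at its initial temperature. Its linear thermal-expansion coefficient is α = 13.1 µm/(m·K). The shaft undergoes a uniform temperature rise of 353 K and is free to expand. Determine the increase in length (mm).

ΔL = α·L₀·ΔT = 13.1×10⁻⁶ × 2310 mm × 353.0 K = 10.7 mm.

10.7 mm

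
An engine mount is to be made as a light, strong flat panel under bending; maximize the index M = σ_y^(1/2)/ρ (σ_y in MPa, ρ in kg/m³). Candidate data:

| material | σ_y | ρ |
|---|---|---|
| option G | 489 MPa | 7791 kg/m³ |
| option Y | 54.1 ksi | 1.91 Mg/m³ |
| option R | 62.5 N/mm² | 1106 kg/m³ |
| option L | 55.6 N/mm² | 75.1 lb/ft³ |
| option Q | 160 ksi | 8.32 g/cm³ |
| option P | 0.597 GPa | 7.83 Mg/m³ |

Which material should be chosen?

option Y

In SI units:
  option G: σ_y = 489.0 MPa, ρ = 7791 kg/m³
  option Y: σ_y = 373.0 MPa, ρ = 1910 kg/m³
  option R: σ_y = 62.50 MPa, ρ = 1106 kg/m³
  option L: σ_y = 55.60 MPa, ρ = 1203 kg/m³
  option Q: σ_y = 1103 MPa, ρ = 8320 kg/m³
  option P: σ_y = 597.0 MPa, ρ = 7830 kg/m³
  option Y: M = 10.1×10⁻³
  option R: M = 7.15×10⁻³
  option L: M = 6.20×10⁻³
  option Q: M = 3.99×10⁻³
  option P: M = 3.12×10⁻³
  option G: M = 2.84×10⁻³
Highest index: option Y.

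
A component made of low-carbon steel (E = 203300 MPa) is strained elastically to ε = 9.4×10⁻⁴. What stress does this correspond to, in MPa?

E = 203300 MPa = 203.3 GPa.
σ = E·ε = 203300 MPa × 9.4×10⁻⁴ = 191 MPa.

191 MPa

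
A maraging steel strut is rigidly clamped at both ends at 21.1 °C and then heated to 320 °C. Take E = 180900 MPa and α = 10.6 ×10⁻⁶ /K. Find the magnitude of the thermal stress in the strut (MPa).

E = 180900 MPa = 180.9 GPa.
ΔT = 298.9 K. Constrained thermal stress σ = E·α·ΔT = 180.9×10³ MPa × 10.6×10⁻⁶ × 298.9 = 573 MPa (compressive).

573 MPa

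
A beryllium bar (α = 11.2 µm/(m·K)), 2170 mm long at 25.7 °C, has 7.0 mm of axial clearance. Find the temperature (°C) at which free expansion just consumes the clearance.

α·L₀·ΔT = 7.0 mm ⇒ ΔT = 7.0 / (11.2×10⁻⁶ × 2170.0) = 288.0 K.
T = 25.7 + 288.0 = 313.7 °C.

314 °C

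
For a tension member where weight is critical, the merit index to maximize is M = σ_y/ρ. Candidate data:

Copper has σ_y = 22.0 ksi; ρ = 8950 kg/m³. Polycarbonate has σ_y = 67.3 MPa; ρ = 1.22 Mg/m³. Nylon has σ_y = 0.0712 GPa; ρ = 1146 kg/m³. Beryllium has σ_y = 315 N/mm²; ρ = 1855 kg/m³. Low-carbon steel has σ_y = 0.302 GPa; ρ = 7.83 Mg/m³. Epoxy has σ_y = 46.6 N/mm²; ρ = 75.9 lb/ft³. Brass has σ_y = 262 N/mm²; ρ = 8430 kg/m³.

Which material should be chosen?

beryllium

In SI units:
  copper: σ_y = 151.7 MPa, ρ = 8950 kg/m³
  polycarbonate: σ_y = 67.30 MPa, ρ = 1220 kg/m³
  nylon: σ_y = 71.20 MPa, ρ = 1146 kg/m³
  beryllium: σ_y = 315.0 MPa, ρ = 1855 kg/m³
  low-carbon steel: σ_y = 302.0 MPa, ρ = 7830 kg/m³
  epoxy: σ_y = 46.60 MPa, ρ = 1216 kg/m³
  brass: σ_y = 262.0 MPa, ρ = 8430 kg/m³
  beryllium: M = 170 kN·m/kg
  nylon: M = 62.1 kN·m/kg
  polycarbonate: M = 55.2 kN·m/kg
  low-carbon steel: M = 38.6 kN·m/kg
  epoxy: M = 38.3 kN·m/kg
  brass: M = 31.1 kN·m/kg
  copper: M = 16.9 kN·m/kg
Beryllium ranks first.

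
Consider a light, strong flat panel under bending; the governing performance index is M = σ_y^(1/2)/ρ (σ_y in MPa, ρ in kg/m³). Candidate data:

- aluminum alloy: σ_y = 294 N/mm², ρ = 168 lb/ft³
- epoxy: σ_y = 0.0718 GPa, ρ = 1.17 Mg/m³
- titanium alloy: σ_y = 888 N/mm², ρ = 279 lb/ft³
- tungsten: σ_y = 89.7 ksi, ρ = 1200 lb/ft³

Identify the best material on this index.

epoxy

After converting to SI:
  aluminum alloy: σ_y = 294.0 MPa, ρ = 2691 kg/m³
  epoxy: σ_y = 71.80 MPa, ρ = 1170 kg/m³
  titanium alloy: σ_y = 888.0 MPa, ρ = 4469 kg/m³
  tungsten: σ_y = 618.5 MPa, ρ = 19220 kg/m³
  epoxy: M = 7.24×10⁻³
  titanium alloy: M = 6.67×10⁻³
  aluminum alloy: M = 6.37×10⁻³
  tungsten: M = 1.29×10⁻³
The maximum is for epoxy.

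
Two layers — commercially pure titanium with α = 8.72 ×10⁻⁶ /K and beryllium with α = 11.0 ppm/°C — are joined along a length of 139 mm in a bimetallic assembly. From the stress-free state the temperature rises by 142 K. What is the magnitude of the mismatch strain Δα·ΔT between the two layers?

Δα = |8.72 − 11.0|×10⁻⁶/K = 2.28×10⁻⁶/K.
Mismatch strain = Δα·ΔT = 2.28×10⁻⁶ × 142.0 = 3.24×10⁻⁴.

3.24×10⁻⁴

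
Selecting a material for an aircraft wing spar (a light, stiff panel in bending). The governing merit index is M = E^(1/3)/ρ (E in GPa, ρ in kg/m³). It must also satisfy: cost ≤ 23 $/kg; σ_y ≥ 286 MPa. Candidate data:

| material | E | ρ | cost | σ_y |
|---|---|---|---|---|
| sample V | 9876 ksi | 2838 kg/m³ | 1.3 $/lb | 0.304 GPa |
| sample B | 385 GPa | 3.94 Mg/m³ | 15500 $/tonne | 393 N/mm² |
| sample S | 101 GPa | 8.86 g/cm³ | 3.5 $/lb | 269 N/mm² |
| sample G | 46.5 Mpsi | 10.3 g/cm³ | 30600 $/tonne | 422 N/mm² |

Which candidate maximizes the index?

sample B

Screen on constraints: cost ≤ 23 $/kg; σ_y ≥ 286 MPa. Survivors: sample V, sample B.
After converting to SI:
  sample V: E = 68.09 GPa, ρ = 2838 kg/m³
  sample B: E = 385.0 GPa, ρ = 3940 kg/m³
  sample B: M = 1.85×10⁻³
  sample V: M = 1.44×10⁻³
Highest index: sample B.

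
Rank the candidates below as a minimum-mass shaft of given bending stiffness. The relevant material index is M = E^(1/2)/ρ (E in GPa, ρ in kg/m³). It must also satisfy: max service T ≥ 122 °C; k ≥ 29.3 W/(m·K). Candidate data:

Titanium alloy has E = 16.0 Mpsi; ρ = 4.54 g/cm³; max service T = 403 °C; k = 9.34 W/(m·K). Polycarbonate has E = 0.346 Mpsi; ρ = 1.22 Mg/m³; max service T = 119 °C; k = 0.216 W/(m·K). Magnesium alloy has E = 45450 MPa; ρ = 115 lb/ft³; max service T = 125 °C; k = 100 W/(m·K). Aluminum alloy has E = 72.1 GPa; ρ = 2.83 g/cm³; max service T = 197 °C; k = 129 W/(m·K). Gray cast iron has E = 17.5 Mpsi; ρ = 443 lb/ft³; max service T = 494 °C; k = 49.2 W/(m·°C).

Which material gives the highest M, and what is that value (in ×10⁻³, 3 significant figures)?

Screen on constraints: max service T ≥ 122 °C; k ≥ 29.3 W/(m·K). Survivors: magnesium alloy, aluminum alloy, gray cast iron.
Convert each candidate to consistent units, then evaluate M:
  magnesium alloy: E = 45.45 GPa, ρ = 1842 kg/m³
  aluminum alloy: E = 72.10 GPa, ρ = 2830 kg/m³
  gray cast iron: E = 120.7 GPa, ρ = 7096 kg/m³
  magnesium alloy: M = 3.66×10⁻³
  aluminum alloy: M = 3.00×10⁻³
  gray cast iron: M = 1.55×10⁻³
Magnesium alloy has the largest M.

magnesium alloy, M = 3.66×10⁻³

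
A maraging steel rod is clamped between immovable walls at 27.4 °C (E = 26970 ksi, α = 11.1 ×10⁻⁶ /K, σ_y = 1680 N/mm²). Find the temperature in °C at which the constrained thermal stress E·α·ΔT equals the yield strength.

841 °C

E = 26970 ksi = 186.0 GPa.
σ_y = 1680 N/mm² = 1680 MPa.
E·α·ΔT = 1680 MPa ⇒ ΔT = 1680 / (186.0×10³ × 11.1×10⁻⁶) = 813.9 K.
T = 27.4 + 813.9 = 841.3 °C.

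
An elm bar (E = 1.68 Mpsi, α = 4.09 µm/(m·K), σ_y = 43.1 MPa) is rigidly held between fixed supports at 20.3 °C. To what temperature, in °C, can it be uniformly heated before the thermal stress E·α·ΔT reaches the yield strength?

930 °C

E = 1.68 Mpsi = 11.58 GPa.
E·α·ΔT = 43.10 MPa ⇒ ΔT = 43.10 / (11.58×10³ × 4.09×10⁻⁶) = 909.8 K.
T = 20.3 + 909.8 = 930.1 °C.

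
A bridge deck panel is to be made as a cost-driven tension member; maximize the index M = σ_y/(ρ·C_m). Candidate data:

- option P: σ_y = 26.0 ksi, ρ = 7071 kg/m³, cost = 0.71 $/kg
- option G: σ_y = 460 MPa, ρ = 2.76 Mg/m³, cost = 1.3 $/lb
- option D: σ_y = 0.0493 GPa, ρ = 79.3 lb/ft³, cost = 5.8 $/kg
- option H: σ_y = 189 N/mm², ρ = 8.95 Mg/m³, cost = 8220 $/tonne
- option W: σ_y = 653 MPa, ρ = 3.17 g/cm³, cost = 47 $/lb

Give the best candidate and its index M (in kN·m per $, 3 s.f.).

option G, M = 58.2 kN·m per $

Putting every candidate on a common basis:
  option P: σ_y = 179.3 MPa, ρ = 7071 kg/m³, cost = 0.7100 $/kg
  option G: σ_y = 460.0 MPa, ρ = 2760 kg/m³, cost = 2.866 $/kg
  option D: σ_y = 49.30 MPa, ρ = 1270 kg/m³, cost = 5.800 $/kg
  option H: σ_y = 189.0 MPa, ρ = 8950 kg/m³, cost = 8.220 $/kg
  option W: σ_y = 653.0 MPa, ρ = 3170 kg/m³, cost = 103.6 $/kg
  option G: M = 58.2 kN·m per $
  option P: M = 35.7 kN·m per $
  option D: M = 6.69 kN·m per $
  option H: M = 2.57 kN·m per $
  option W: M = 1.99 kN·m per $
Highest index: option G.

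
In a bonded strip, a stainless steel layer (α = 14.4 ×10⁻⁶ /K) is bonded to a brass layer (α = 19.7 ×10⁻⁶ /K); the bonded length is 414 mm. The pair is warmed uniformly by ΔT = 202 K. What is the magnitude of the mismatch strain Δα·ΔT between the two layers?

1.07×10⁻³

Δα = |14.4 − 19.7|×10⁻⁶/K = 5.30×10⁻⁶/K.
Mismatch strain = Δα·ΔT = 5.30×10⁻⁶ × 202.0 = 1.07×10⁻³.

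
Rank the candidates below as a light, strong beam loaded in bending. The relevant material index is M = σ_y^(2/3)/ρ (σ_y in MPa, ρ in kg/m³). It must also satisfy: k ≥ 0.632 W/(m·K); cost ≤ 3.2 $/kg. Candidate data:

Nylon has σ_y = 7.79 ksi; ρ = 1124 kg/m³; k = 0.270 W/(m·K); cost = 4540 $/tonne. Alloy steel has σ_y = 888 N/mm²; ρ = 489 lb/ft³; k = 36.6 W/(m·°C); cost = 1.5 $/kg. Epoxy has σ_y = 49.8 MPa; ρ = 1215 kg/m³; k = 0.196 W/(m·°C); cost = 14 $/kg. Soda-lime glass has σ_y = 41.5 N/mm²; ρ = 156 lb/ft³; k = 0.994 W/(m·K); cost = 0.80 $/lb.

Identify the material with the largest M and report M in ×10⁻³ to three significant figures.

Screen on constraints: k ≥ 0.632 W/(m·K); cost ≤ 3.2 $/kg. Survivors: alloy steel, soda-lime glass.
Convert each candidate to consistent units, then evaluate M:
  alloy steel: σ_y = 888.0 MPa, ρ = 7833 kg/m³
  soda-lime glass: σ_y = 41.50 MPa, ρ = 2499 kg/m³
  alloy steel: M = 11.8×10⁻³
  soda-lime glass: M = 4.80×10⁻³
Highest index: alloy steel.

alloy steel, M = 11.8×10⁻³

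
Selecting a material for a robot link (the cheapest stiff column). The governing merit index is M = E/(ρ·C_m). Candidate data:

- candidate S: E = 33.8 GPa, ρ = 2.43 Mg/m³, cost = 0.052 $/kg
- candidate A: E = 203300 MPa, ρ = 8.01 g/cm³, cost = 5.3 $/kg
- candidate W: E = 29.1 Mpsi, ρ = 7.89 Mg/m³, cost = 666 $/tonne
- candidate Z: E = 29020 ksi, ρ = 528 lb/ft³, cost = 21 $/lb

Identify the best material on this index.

candidate S

Convert each candidate to consistent units, then evaluate M:
  candidate S: E = 33.80 GPa, ρ = 2430 kg/m³, cost = 0.05200 $/kg
  candidate A: E = 203.3 GPa, ρ = 8010 kg/m³, cost = 5.300 $/kg
  candidate W: E = 200.6 GPa, ρ = 7890 kg/m³, cost = 0.6660 $/kg
  candidate Z: E = 200.1 GPa, ρ = 8458 kg/m³, cost = 46.30 $/kg
  candidate S: M = 267 MN·m per $
  candidate W: M = 38.2 MN·m per $
  candidate A: M = 4.79 MN·m per $
  candidate Z: M = 0.511 MN·m per $
Highest index: candidate S.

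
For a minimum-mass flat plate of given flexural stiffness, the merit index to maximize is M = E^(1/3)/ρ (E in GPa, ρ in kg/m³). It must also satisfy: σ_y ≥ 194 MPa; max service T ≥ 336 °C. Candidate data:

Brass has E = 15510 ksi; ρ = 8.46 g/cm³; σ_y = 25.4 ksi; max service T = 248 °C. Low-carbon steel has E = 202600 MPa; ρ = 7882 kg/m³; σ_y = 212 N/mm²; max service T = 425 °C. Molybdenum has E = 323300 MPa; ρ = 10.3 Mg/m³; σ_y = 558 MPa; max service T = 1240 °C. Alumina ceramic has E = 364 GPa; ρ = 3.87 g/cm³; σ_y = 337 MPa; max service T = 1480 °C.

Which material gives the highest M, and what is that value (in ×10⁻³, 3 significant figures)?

Screen on constraints: σ_y ≥ 194 MPa; max service T ≥ 336 °C. Survivors: low-carbon steel, molybdenum, alumina ceramic.
In SI units:
  low-carbon steel: E = 202.6 GPa, ρ = 7882 kg/m³
  molybdenum: E = 323.3 GPa, ρ = 10300 kg/m³
  alumina ceramic: E = 364.0 GPa, ρ = 3870 kg/m³
  alumina ceramic: M = 1.84×10⁻³
  low-carbon steel: M = 0.745×10⁻³
  molybdenum: M = 0.666×10⁻³
Highest index: alumina ceramic.

alumina ceramic, M = 1.84×10⁻³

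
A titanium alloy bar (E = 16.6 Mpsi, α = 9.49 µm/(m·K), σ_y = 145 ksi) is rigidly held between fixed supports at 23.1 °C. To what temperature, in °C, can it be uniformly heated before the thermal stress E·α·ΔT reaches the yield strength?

E = 16.6 Mpsi = 114.5 GPa.
σ_y = 145 ksi = 999.7 MPa.
E·α·ΔT = 999.7 MPa ⇒ ΔT = 999.7 / (114.5×10³ × 9.49×10⁻⁶) = 920.4 K.
T = 23.1 + 920.4 = 943.5 °C.

944 °C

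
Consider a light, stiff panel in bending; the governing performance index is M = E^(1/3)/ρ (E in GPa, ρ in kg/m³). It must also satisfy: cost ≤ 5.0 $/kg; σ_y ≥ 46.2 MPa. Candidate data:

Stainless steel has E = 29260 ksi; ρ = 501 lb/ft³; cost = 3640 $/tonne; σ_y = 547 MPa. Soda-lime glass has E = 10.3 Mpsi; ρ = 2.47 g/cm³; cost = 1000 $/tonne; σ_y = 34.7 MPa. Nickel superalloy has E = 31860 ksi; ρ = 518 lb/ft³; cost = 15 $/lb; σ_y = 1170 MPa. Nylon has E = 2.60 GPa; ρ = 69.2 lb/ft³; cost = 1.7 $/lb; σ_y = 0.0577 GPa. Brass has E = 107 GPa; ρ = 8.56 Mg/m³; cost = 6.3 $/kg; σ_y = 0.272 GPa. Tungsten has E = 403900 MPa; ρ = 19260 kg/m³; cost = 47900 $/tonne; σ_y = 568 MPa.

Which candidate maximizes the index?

nylon

Screen on constraints: cost ≤ 5.0 $/kg; σ_y ≥ 46.2 MPa. Survivors: stainless steel, nylon.
Normalizing units and computing the index:
  stainless steel: E = 201.7 GPa, ρ = 8025 kg/m³
  nylon: E = 2.600 GPa, ρ = 1108 kg/m³
  nylon: M = 1.24×10⁻³
  stainless steel: M = 0.731×10⁻³
Nylon ranks first.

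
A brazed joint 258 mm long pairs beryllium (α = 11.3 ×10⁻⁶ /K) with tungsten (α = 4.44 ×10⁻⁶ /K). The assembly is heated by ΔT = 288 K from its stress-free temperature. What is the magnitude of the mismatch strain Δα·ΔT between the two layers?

1.98×10⁻³

Δα = |11.3 − 4.44|×10⁻⁶/K = 6.86×10⁻⁶/K.
Mismatch strain = Δα·ΔT = 6.86×10⁻⁶ × 288.0 = 1.98×10⁻³.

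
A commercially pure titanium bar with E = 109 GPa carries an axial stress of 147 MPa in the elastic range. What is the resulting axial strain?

ε = σ/E = 147 / 109000 = 1.35×10⁻³.

1.35×10⁻³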